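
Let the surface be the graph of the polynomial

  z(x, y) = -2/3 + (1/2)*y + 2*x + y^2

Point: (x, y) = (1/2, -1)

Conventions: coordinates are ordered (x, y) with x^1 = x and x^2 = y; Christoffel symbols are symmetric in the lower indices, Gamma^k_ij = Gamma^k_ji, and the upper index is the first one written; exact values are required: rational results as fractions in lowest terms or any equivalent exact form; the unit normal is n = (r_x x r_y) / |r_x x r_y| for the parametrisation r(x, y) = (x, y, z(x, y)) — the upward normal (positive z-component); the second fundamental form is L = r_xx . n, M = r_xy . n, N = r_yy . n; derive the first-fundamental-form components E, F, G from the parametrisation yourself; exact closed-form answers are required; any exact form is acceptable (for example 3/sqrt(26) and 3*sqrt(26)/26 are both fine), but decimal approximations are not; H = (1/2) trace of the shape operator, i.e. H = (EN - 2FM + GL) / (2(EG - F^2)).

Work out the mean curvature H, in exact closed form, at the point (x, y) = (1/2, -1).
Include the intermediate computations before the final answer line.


z_x = 2, z_y = -3/2, z_xx = 0, z_xy = 0, z_yy = 2
E = 5, F = -3, G = 13/4; answer radicand W^2 = 29/4
unnormalised second-form numerators: l = 0, m = 0, n = 2; L = l/sqrt(29/4), and similarly M = m/sqrt(W^2), N = n/sqrt(W^2)
H = (E*n - 2*F*m + G*l) / (2*(EG - F^2)*sqrt(W^2)); E*n - 2*F*m + G*l = 10, EG - F^2 = 29/4, so H = (20/29)/sqrt(29/4)

Answer: H = 40*sqrt(29)/841


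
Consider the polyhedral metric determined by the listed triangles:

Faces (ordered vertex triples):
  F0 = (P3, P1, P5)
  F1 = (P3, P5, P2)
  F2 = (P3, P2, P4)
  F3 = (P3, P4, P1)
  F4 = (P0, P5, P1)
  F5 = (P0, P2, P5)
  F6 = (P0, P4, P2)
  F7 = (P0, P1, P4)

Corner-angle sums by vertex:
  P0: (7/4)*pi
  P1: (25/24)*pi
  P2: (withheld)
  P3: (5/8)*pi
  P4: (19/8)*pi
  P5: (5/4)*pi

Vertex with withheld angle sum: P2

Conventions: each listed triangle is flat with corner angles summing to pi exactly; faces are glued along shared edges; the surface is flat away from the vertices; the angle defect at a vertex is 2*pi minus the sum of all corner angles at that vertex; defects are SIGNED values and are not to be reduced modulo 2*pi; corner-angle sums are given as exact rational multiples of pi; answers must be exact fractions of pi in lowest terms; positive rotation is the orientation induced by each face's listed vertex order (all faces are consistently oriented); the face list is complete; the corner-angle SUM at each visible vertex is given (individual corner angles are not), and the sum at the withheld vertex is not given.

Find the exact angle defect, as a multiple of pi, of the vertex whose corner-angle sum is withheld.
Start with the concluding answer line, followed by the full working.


Answer: defect(P2) = (25/24)*pi

V = 6, E = 12, F = 8; chi = V - E + F = 2
Gauss-Bonnet: total defect = 2*pi*chi = 4*pi; visible defects sum to (71/24)*pi


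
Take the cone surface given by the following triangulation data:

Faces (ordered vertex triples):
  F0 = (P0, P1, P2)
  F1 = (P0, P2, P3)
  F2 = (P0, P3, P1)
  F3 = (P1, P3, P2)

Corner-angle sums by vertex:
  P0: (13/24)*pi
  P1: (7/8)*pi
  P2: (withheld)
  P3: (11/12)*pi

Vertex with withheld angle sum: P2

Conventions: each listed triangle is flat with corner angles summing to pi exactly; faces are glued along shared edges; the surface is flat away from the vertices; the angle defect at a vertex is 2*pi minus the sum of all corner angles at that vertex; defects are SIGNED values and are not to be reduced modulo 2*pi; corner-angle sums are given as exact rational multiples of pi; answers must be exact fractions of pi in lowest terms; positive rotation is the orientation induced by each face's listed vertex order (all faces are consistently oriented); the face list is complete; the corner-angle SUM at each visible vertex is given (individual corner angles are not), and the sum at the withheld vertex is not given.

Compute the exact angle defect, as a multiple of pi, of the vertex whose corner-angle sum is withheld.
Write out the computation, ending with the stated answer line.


V = 4, E = 6, F = 4; chi = V - E + F = 2
Gauss-Bonnet: total defect = 2*pi*chi = 4*pi; visible defects sum to (11/3)*pi

Answer: defect(P2) = pi/3


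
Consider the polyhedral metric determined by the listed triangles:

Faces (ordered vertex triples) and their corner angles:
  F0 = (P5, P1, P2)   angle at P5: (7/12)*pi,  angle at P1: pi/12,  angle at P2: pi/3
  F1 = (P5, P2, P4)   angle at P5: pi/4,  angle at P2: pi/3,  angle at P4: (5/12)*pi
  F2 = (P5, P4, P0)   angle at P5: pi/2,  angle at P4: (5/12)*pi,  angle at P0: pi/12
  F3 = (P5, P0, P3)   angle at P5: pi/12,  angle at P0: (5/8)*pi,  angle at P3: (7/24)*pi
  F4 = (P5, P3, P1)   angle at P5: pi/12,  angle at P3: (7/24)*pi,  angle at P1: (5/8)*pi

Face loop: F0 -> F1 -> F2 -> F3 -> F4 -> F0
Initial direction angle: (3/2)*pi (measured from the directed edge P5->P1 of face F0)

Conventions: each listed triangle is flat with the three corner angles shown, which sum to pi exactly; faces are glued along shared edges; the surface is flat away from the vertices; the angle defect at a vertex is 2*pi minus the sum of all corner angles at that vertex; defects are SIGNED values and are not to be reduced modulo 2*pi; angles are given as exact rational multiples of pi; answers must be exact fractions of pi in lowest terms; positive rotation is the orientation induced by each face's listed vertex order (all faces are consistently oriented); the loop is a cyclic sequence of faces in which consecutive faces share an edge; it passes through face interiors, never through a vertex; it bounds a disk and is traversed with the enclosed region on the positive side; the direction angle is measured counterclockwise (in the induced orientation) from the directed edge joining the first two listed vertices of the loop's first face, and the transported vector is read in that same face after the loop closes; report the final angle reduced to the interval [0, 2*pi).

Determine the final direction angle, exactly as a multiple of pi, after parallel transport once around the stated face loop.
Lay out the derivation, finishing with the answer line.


enclosed vertex P5: corner angles sum to (3/2)*pi, defect = 2*pi - (3/2)*pi = pi/2
final direction = starting direction + enclosed defect total, reduced mod 2*pi (induced orientation)
final angle = (3/2)*pi + pi/2 = 0 (mod 2*pi)

Answer: final direction angle = 0


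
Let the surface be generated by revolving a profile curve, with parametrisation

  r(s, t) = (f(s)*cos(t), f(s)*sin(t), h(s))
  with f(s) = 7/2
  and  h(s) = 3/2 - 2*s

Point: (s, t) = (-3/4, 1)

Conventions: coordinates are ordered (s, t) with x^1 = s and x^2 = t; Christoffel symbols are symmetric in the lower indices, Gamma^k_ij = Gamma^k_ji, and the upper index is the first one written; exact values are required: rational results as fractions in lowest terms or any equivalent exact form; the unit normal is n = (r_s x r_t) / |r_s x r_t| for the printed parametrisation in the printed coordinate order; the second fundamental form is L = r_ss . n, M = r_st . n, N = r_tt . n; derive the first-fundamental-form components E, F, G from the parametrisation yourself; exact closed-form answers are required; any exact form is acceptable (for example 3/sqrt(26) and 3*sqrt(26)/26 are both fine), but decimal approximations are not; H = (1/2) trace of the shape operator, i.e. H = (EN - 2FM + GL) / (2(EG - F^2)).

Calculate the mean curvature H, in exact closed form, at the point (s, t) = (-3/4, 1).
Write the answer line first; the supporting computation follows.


Answer: H = -1/7

f = 7/2, f' = 0, f'' = 0, h' = -2, h'' = 0
E = 4, F = 0, G = 49/4; answer radicand W^2 = 4
unnormalised second-form numerators: l = 0, m = 0, n = -7; L = l/sqrt(4), and similarly M = m/sqrt(W^2), N = n/sqrt(W^2)
H = (E*n - 2*F*m + G*l) / (2*(EG - F^2)*sqrt(W^2)); E*n - 2*F*m + G*l = -28, EG - F^2 = 49, so H = (-2/7)/sqrt(4)


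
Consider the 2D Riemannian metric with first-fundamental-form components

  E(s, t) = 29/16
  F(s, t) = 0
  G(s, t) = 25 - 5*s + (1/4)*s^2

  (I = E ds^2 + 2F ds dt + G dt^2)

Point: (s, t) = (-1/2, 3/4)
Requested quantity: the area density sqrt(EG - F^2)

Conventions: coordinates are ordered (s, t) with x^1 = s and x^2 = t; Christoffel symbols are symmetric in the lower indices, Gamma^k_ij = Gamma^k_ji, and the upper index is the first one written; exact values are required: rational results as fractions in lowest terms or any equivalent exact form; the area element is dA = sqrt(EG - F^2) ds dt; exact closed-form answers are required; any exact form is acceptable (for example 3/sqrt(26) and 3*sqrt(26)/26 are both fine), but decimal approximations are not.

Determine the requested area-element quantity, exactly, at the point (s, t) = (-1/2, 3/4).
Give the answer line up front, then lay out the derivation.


Answer: sqrt(EG - F^2) = 21*sqrt(29)/16

E = 29/16, F = 0, G = 441/16; EG - F^2 = 12789/256


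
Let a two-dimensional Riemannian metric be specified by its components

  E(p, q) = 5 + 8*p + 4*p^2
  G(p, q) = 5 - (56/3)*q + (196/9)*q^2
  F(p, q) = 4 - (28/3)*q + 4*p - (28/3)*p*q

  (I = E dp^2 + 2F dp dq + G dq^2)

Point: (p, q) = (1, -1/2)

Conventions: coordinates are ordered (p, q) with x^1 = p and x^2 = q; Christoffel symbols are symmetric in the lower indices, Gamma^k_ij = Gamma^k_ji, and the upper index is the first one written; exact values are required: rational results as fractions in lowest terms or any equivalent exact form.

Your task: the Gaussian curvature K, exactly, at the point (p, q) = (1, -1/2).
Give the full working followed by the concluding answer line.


E = 17, F = 52/3, G = 178/9, EG - F^2 = 322/9 at the point
E_p = 16, E_q = 0, F_p = 26/3, F_q = -56/3, G_p = 0, G_q = -364/9
E_qq = 0, F_pq = -28/3, G_pp = 0
Apply the Brioschi formula K = (det M1 - det M2)/(EG - F^2)^2 over the derivative matrices of E, F, G.
M1 = [[-E_qq/2 + F_pq - G_pp/2, E_p/2, F_p - E_q/2], [F_q - G_p/2, E, F], [G_q/2, F, G]] = [[-28/3, 8, 26/3], [-56/3, 17, 52/3], [-182/9, 52/3, 178/9]]; det M1 = -28/3
M2 = [[0, E_q/2, G_p/2], [E_q/2, E, F], [G_p/2, F, G]] = [[0, 0, 0], [0, 17, 52/3], [0, 52/3, 178/9]]; det M2 = 0
det M1 - det M2 = -28/3; K = -28/3 / (322/9)^2 = -27/3703

Answer: K = -27/3703


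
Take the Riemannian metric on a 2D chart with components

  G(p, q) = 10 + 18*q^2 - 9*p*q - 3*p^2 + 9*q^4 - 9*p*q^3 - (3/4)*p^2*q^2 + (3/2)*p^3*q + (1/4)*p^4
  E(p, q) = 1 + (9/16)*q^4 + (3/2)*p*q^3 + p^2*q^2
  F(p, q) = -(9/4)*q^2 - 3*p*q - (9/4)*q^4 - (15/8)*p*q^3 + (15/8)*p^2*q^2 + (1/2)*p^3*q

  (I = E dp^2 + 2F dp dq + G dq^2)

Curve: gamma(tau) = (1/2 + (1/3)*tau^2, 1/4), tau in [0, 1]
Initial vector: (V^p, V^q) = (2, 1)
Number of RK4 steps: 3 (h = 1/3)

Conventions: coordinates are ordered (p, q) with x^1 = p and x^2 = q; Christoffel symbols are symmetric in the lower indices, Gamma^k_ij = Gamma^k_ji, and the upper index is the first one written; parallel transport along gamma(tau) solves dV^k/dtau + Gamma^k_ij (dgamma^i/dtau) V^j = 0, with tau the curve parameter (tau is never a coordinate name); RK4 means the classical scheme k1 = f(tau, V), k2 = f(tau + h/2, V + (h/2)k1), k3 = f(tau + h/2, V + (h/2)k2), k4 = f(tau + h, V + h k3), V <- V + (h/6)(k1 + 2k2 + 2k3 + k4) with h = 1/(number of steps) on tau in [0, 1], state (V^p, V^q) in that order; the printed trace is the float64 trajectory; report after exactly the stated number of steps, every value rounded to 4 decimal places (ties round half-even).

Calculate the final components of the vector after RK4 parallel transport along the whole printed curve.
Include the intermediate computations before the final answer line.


gamma'(tau) = ((2/3)*tau, 0); f(tau, V)^k = -Gamma^k_ij(gamma(tau)) gamma'^i(tau) V^j; h = 1/3; intermediate values shown to 6 dp
curve data and Christoffel symbols at the stage parameters:
  tau = 0.000000: gamma = (0.500000, 0.250000), gamma' = (0.000000, 0.000000); Gamma_ppp = 0.004623, Gamma_ppq = 0.016179, Gamma_pqq = -0.013868, Gamma_qpp = -0.077325, Gamma_qpq = -0.270638, Gamma_qqq = 0.231975
  tau = 0.166667: gamma = (0.509259, 0.250000), gamma' = (0.111111, 0.000000); Gamma_ppp = 0.004708, Gamma_ppq = 0.016653, Gamma_pqq = -0.013863, Gamma_qpp = -0.077489, Gamma_qpq = -0.274082, Gamma_qqq = 0.228163
  tau = 0.333333: gamma = (0.537037, 0.250000), gamma' = (0.222222, 0.000000); Gamma_ppp = 0.004971, Gamma_ppq = 0.018136, Gamma_pqq = -0.013809, Gamma_qpp = -0.077995, Gamma_qpq = -0.284538, Gamma_qqq = 0.216653
  tau = 0.500000: gamma = (0.583333, 0.250000), gamma' = (0.333333, 0.000000); Gamma_ppp = 0.005432, Gamma_ppq = 0.020822, Gamma_pqq = -0.013580, Gamma_qpp = -0.078884, Gamma_qpq = -0.302390, Gamma_qqq = 0.197211
  tau = 0.666667: gamma = (0.648148, 0.250000), gamma' = (0.444444, 0.000000); Gamma_ppp = 0.006130, Gamma_ppq = 0.025086, Gamma_pqq = -0.012940, Gamma_qpp = -0.080229, Gamma_qpq = -0.328346, Gamma_qqq = 0.169373
  tau = 0.833333: gamma = (0.731481, 0.250000), gamma' = (0.555556, 0.000000); Gamma_ppp = 0.007133, Gamma_ppq = 0.031570, Gamma_pqq = -0.011492, Gamma_qpp = -0.082140, Gamma_qpq = -0.363545, Gamma_qqq = 0.132336
  tau = 1.000000: gamma = (0.833333, 0.250000), gamma' = (0.666667, 0.000000); Gamma_ppp = 0.008559, Gamma_ppq = 0.041366, Gamma_pqq = -0.008559, Gamma_qpp = -0.084770, Gamma_qpq = -0.409723, Gamma_qqq = 0.084770
step 0: V^p = 2.0000, V^q = 1.0000
step 1: k1 = (0.000000, 0.000000), k2 = (-0.002897, 0.047673), k3 = (-0.002911, 0.047911), k4 = (-0.006303, 0.098888); V <- V + (h/6)(k1 + 2k2 + 2k3 + k4): V^p = 1.9990, V^q = 1.0161
step 2: k1 = (-0.006303, 0.098897), k2 = (-0.010784, 0.156618), k3 = (-0.010850, 0.157568), k4 = (-0.017351, 0.227098); V <- V + (h/6)(k1 + 2k2 + 2k3 + k4): V^p = 1.9953, V^q = 1.0691
step 3: k1 = (-0.017356, 0.227167), k2 = (-0.027311, 0.314499), k3 = (-0.027559, 0.317363), k4 = (-0.043733, 0.433170); V <- V + (h/6)(k1 + 2k2 + 2k3 + k4): V^p = 1.9858, V^q = 1.1760

Answer: V^p = 1.9858, V^q = 1.1760


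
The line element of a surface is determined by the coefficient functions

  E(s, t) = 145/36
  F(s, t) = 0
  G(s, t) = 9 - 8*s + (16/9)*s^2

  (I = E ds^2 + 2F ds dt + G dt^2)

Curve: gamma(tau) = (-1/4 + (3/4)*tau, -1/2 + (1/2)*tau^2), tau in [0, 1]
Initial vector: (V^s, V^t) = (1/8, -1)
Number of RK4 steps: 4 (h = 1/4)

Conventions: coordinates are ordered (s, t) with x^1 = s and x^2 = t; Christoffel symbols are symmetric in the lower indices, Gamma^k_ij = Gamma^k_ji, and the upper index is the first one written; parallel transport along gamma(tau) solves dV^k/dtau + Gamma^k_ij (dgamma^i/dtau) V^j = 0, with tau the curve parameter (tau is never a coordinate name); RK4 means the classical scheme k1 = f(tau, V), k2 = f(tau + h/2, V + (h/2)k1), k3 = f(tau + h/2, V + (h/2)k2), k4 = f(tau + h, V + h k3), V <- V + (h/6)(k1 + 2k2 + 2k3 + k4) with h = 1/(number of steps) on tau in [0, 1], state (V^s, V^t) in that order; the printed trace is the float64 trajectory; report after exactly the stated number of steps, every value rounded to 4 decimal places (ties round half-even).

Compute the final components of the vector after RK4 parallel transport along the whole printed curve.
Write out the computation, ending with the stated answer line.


gamma'(tau) = (3/4, tau); f(tau, V)^k = -Gamma^k_ij(gamma(tau)) gamma'^i(tau) V^j; h = 1/4; intermediate values shown to 6 dp
curve data and Christoffel symbols at the stage parameters:
  tau = 0.000000: gamma = (-0.250000, -0.500000), gamma' = (0.750000, 0.000000); Gamma_sss = 0.000000, Gamma_sst = 0.000000, Gamma_stt = 1.103448, Gamma_tss = 0.000000, Gamma_tst = -0.400000, Gamma_ttt = 0.000000
  tau = 0.125000: gamma = (-0.156250, -0.492188), gamma' = (0.750000, 0.125000); Gamma_sss = 0.000000, Gamma_sst = 0.000000, Gamma_stt = 1.062069, Gamma_tss = 0.000000, Gamma_tst = -0.415584, Gamma_ttt = 0.000000
  tau = 0.250000: gamma = (-0.062500, -0.468750), gamma' = (0.750000, 0.250000); Gamma_sss = 0.000000, Gamma_sst = 0.000000, Gamma_stt = 1.020690, Gamma_tss = 0.000000, Gamma_tst = -0.432432, Gamma_ttt = 0.000000
  tau = 0.375000: gamma = (0.031250, -0.429688), gamma' = (0.750000, 0.375000); Gamma_sss = 0.000000, Gamma_sst = 0.000000, Gamma_stt = 0.979310, Gamma_tss = 0.000000, Gamma_tst = -0.450704, Gamma_ttt = 0.000000
  tau = 0.500000: gamma = (0.125000, -0.375000), gamma' = (0.750000, 0.500000); Gamma_sss = 0.000000, Gamma_sst = 0.000000, Gamma_stt = 0.937931, Gamma_tss = 0.000000, Gamma_tst = -0.470588, Gamma_ttt = 0.000000
  tau = 0.625000: gamma = (0.218750, -0.304688), gamma' = (0.750000, 0.625000); Gamma_sss = 0.000000, Gamma_sst = 0.000000, Gamma_stt = 0.896552, Gamma_tss = 0.000000, Gamma_tst = -0.492308, Gamma_ttt = 0.000000
  tau = 0.750000: gamma = (0.312500, -0.218750), gamma' = (0.750000, 0.750000); Gamma_sss = 0.000000, Gamma_sst = 0.000000, Gamma_stt = 0.855172, Gamma_tss = 0.000000, Gamma_tst = -0.516129, Gamma_ttt = 0.000000
  tau = 0.875000: gamma = (0.406250, -0.117188), gamma' = (0.750000, 0.875000); Gamma_sss = 0.000000, Gamma_sst = 0.000000, Gamma_stt = 0.813793, Gamma_tss = 0.000000, Gamma_tst = -0.542373, Gamma_ttt = 0.000000
  tau = 1.000000: gamma = (0.500000, 0.000000), gamma' = (0.750000, 1.000000); Gamma_sss = 0.000000, Gamma_sst = 0.000000, Gamma_stt = 0.772414, Gamma_tss = 0.000000, Gamma_tst = -0.571429, Gamma_ttt = 0.000000
step 0: V^s = 0.1250, V^t = -1.0000
step 1: k1 = (0.000000, -0.300000), k2 = (0.137737, -0.316883), k3 = (0.138017, -0.316647), k4 = (0.275372, -0.332755); V <- V + (h/6)(k1 + 2k2 + 2k3 + k4): V^s = 0.1595, V^t = -1.0792
step 2: k1 = (0.275372, -0.332759), k2 = (0.411587, -0.346079), k3 = (0.412199, -0.343764), k4 = (0.546392, -0.349446); V <- V + (h/6)(k1 + 2k2 + 2k3 + k4): V^s = 0.2623, V^t = -1.1651
step 3: k1 = (0.546378, -0.349474), k2 = (0.677320, -0.344574), k3 = (0.676977, -0.339312), k4 = (0.801659, -0.316766); V <- V + (h/6)(k1 + 2k2 + 2k3 + k4): V^s = 0.4314, V^t = -1.2498
step 4: k1 = (0.801610, -0.316821), k2 = (0.918159, -0.272241), k3 = (0.914191, -0.263060), k4 = (1.016177, -0.186728); V <- V + (h/6)(k1 + 2k2 + 2k3 + k4): V^s = 0.6598, V^t = -1.3154

Answer: V^s = 0.6598, V^t = -1.3154


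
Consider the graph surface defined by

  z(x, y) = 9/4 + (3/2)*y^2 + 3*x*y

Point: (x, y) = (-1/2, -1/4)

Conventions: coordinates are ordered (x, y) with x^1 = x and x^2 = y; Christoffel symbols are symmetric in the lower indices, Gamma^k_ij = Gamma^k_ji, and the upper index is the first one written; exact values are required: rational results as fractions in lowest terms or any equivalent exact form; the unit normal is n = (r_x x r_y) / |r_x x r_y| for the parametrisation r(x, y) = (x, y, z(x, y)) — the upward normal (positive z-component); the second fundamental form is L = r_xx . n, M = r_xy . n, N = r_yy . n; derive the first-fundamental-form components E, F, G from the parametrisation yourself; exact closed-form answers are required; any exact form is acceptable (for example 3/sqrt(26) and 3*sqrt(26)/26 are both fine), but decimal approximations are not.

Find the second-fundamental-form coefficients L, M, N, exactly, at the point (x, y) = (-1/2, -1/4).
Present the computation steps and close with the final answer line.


z_x = -3/4, z_y = -9/4, z_xx = 0, z_xy = 3, z_yy = 3
E = 25/16, F = 27/16, G = 97/16; answer radicand W^2 = 53/8
unnormalised second-form numerators: l = 0, m = 3, n = 3; L = l/sqrt(53/8), and similarly M = m/sqrt(W^2), N = n/sqrt(W^2)

Answer: L = 0, M = 6*sqrt(106)/53, N = 6*sqrt(106)/53


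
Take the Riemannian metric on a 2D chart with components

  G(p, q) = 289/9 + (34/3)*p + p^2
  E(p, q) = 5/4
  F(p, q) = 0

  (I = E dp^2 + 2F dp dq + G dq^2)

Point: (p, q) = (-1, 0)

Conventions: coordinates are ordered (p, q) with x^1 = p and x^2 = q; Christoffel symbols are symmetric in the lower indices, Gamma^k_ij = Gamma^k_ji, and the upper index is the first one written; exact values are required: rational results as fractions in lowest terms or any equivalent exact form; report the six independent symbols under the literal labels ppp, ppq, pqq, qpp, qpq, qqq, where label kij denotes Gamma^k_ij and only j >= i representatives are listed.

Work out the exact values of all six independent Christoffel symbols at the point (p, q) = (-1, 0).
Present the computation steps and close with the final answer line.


E = 5/4, F = 0, G = 196/9 at the point
E_p = 0, E_q = 0, F_p = 0, F_q = 0, G_p = 28/3, G_q = 0
EG - F^2 = 245/9;  g^inv = (9/245) * [[196/9, 0], [0, 5/4]]
first-kind symbols [ij,l] = (1/2)(d_i g_jl + d_j g_il - d_l g_ij): [pp,p] = E_p/2 = 0, [pp,q] = F_p - E_q/2 = 0, [pq,p] = E_q/2 = 0, [pq,q] = G_p/2 = 14/3, [qq,p] = F_q - G_p/2 = -14/3, [qq,q] = G_q/2 = 0
Gamma^p_ij = (G*[ij,p] - F*[ij,q])/(EG - F^2), Gamma^q_ij = (E*[ij,q] - F*[ij,p])/(EG - F^2)

Answer: Gamma_ppp = 0, Gamma_ppq = 0, Gamma_pqq = -56/15, Gamma_qpp = 0, Gamma_qpq = 3/14, Gamma_qqq = 0


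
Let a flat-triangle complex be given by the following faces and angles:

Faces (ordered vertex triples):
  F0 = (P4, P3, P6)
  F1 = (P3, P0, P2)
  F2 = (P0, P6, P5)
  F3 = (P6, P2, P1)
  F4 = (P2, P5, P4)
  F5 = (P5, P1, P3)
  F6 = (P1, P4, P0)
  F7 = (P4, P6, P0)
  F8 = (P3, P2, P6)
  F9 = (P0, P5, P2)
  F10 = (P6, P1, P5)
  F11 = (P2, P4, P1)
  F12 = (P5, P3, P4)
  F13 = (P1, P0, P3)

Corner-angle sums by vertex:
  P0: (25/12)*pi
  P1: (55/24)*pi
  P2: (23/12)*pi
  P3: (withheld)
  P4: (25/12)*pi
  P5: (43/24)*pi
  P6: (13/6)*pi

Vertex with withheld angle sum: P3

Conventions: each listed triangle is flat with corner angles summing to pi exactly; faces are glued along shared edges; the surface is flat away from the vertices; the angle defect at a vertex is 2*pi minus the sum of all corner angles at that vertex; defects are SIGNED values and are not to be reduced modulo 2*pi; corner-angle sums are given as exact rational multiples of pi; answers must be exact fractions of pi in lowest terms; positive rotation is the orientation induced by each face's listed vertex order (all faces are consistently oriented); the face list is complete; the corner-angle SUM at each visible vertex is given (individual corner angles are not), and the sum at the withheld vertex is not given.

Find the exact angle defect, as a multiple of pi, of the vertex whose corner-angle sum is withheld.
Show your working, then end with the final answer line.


V = 7, E = 21, F = 14; chi = V - E + F = 0
Gauss-Bonnet: total defect = 2*pi*chi = 0; visible defects sum to -pi/3

Answer: defect(P3) = pi/3


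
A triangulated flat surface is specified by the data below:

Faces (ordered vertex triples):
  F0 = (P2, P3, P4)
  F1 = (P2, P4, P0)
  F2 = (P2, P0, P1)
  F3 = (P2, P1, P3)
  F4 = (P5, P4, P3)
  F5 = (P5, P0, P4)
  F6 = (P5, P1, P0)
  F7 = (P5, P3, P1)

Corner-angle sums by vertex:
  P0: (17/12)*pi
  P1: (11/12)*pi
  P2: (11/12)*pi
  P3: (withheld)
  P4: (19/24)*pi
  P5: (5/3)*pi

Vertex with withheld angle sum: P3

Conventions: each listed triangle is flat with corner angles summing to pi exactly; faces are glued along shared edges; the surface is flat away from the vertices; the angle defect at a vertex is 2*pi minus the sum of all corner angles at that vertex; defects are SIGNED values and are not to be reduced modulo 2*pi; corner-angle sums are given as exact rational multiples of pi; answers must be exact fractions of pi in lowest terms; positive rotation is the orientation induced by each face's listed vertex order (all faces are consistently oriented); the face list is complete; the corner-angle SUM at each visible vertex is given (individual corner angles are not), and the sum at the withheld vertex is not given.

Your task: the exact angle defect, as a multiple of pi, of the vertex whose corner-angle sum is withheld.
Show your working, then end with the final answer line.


V = 6, E = 12, F = 8; chi = V - E + F = 2
Gauss-Bonnet: total defect = 2*pi*chi = 4*pi; visible defects sum to (103/24)*pi

Answer: defect(P3) = (-7/24)*pi


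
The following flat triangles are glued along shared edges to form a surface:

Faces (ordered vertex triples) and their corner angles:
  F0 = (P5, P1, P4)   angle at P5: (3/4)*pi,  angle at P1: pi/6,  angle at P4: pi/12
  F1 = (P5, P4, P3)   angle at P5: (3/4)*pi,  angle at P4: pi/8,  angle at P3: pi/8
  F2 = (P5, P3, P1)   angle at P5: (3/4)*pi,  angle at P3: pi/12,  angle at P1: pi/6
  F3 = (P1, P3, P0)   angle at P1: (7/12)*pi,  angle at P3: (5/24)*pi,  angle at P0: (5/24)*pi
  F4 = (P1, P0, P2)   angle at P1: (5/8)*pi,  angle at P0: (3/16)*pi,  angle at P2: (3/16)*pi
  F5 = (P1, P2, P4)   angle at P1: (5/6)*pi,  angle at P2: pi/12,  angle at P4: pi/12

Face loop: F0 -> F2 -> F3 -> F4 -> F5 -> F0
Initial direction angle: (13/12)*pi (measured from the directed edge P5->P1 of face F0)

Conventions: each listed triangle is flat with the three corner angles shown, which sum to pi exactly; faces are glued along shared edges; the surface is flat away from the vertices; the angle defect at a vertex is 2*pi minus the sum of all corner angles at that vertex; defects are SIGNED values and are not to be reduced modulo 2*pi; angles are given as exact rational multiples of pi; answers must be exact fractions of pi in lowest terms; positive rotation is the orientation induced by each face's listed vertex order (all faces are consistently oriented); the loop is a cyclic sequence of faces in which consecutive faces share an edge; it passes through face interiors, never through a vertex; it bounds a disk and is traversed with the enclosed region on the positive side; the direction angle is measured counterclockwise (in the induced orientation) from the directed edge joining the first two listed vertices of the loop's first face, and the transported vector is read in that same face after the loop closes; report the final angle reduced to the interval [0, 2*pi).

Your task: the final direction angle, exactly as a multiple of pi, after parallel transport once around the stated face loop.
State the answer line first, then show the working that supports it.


Answer: final direction angle = (17/24)*pi

enclosed vertex P1: corner angles sum to (19/8)*pi, defect = 2*pi - (19/8)*pi = (-3/8)*pi
the final direction is the initial angle plus the enclosed defects, taken mod 2*pi in the induced orientation
final angle = (13/12)*pi - (3/8)*pi = (17/24)*pi (mod 2*pi)


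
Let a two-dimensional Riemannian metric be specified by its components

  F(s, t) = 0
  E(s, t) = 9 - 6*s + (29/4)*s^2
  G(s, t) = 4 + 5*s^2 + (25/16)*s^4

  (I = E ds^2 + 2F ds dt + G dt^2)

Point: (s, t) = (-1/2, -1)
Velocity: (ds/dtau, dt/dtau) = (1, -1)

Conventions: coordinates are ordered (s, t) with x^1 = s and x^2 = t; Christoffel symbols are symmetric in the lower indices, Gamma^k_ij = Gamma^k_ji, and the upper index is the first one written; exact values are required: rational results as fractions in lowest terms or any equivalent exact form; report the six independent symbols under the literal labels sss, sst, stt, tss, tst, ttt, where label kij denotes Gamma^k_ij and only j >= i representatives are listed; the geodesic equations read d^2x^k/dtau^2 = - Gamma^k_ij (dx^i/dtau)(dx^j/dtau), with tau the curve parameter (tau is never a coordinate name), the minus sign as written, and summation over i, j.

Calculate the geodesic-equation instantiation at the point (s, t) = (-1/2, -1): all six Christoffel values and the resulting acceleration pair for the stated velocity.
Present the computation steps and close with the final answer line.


E = 221/16, F = 0, G = 1369/256 at the point
E_s = -53/4, E_t = 0, F_s = 0, F_t = 0, G_s = -185/32, G_t = 0
EG - F^2 = 302549/4096;  g^inv = (4096/302549) * [[1369/256, 0], [0, 221/16]]
first-kind symbols [ij,l] = (1/2)(d_i g_jl + d_j g_il - d_l g_ij): [ss,s] = E_s/2 = -53/8, [ss,t] = F_s - E_t/2 = 0, [st,s] = E_t/2 = 0, [st,t] = G_s/2 = -185/64, [tt,s] = F_t - G_s/2 = 185/64, [tt,t] = G_t/2 = 0
Gamma^s_ij = (G*[ij,s] - F*[ij,t])/(EG - F^2), Gamma^t_ij = (E*[ij,t] - F*[ij,s])/(EG - F^2)
Gamma_sss = -106/221, Gamma_sst = 0, Gamma_stt = 185/884, Gamma_tss = 0, Gamma_tst = -20/37, Gamma_ttt = 0
d^2s/dtau^2 = -(Gamma_sss*(1)^2 + 2*Gamma_sst*(1)*(-1) + Gamma_stt*(-1)^2) = 239/884
d^2t/dtau^2 = -(Gamma_tss*(1)^2 + 2*Gamma_tst*(1)*(-1) + Gamma_ttt*(-1)^2) = -40/37

Answer: Gamma_sss = -106/221, Gamma_sst = 0, Gamma_stt = 185/884, Gamma_tss = 0, Gamma_tst = -20/37, Gamma_ttt = 0; accelerations (d^2s/dtau^2, d^2t/dtau^2) = (239/884, -40/37)


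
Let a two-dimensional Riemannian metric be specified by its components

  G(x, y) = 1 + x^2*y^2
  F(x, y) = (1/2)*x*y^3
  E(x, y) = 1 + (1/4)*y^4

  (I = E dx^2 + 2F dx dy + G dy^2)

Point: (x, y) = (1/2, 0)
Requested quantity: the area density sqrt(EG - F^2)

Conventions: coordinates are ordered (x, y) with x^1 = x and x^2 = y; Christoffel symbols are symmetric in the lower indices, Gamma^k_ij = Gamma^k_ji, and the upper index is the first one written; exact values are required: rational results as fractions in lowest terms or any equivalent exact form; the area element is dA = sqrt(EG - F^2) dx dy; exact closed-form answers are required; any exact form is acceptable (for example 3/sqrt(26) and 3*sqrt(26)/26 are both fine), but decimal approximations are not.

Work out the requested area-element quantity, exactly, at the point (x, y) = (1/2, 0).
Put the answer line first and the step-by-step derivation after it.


Answer: sqrt(EG - F^2) = 1

E = 1, F = 0, G = 1; EG - F^2 = 1


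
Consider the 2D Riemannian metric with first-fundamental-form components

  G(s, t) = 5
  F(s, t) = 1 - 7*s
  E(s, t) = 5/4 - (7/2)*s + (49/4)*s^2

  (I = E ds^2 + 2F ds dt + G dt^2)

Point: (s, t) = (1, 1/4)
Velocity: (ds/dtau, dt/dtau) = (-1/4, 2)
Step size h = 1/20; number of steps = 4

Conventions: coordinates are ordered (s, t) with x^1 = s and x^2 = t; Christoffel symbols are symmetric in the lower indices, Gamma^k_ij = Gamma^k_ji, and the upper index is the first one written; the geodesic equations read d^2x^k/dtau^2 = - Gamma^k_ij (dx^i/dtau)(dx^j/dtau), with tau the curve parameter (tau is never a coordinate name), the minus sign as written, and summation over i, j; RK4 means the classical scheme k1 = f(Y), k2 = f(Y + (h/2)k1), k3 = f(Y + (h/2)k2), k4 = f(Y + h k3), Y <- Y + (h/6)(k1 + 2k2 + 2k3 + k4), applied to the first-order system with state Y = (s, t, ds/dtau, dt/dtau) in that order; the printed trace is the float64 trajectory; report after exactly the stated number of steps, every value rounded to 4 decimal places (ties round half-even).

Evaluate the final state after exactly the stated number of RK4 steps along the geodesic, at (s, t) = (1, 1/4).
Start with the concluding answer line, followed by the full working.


Answer: s = 0.9490, t = 0.6507, ds/dtau = -0.2598, dt/dtau = 2.0068

f(Y) = (ds/dtau, dt/dtau, -Gamma^s_ij Y'^i Y'^j, -Gamma^t_ij Y'^i Y'^j) with the Gammas evaluated at the stage position; h = 0.050000; intermediate values shown to 6 dp
step 0: s = 1.0000, t = 0.2500, ds/dtau = -0.2500, dt/dtau = 2.0000
step 1:
  k1: at (s, t) = (1.000000, 0.250000), (ds/dtau, dt/dtau) = (-0.250000, 2.000000); Gamma_sss = 0.750000, Gamma_sst = 0.000000, Gamma_stt = 0.000000, Gamma_tss = -0.500000, Gamma_tst = 0.000000, Gamma_ttt = 0.000000; k1 = (-0.250000, 2.000000, -0.046875, 0.031250)
  k2: at (s, t) = (0.993750, 0.300000), (ds/dtau, dt/dtau) = (-0.251172, 2.000781); Gamma_sss = 0.751551, Gamma_sst = 0.000000, Gamma_stt = 0.000000, Gamma_tss = -0.504714, Gamma_tst = 0.000000, Gamma_ttt = 0.000000; k2 = (-0.251172, 2.000781, -0.047413, 0.031841)
  k3: at (s, t) = (0.993721, 0.300020), (ds/dtau, dt/dtau) = (-0.251185, 2.000796); Gamma_sss = 0.751559, Gamma_sst = 0.000000, Gamma_stt = 0.000000, Gamma_tss = -0.504737, Gamma_tst = 0.000000, Gamma_ttt = 0.000000; k3 = (-0.251185, 2.000796, -0.047419, 0.031846)
  k4: at (s, t) = (0.987441, 0.350040), (ds/dtau, dt/dtau) = (-0.252371, 2.001592); Gamma_sss = 0.753094, Gamma_sst = 0.000000, Gamma_stt = 0.000000, Gamma_tss = -0.509529, Gamma_tst = 0.000000, Gamma_ttt = 0.000000; k4 = (-0.252371, 2.001592, -0.047965, 0.032452)
  Y <- Y + (h/6)(k1 + 2k2 + 2k3 + k4): s = 0.9874, t = 0.3500, ds/dtau = -0.2524, dt/dtau = 2.0016
step 2:
  k1: at (s, t) = (0.987441, 0.350040), (ds/dtau, dt/dtau) = (-0.252371, 2.001592); Gamma_sss = 0.753094, Gamma_sst = 0.000000, Gamma_stt = 0.000000, Gamma_tss = -0.509528, Gamma_tst = 0.000000, Gamma_ttt = 0.000000; k1 = (-0.252371, 2.001592, -0.047965, 0.032452)
  k2: at (s, t) = (0.981132, 0.400079), (ds/dtau, dt/dtau) = (-0.253570, 2.002404); Gamma_sss = 0.754613, Gamma_sst = 0.000000, Gamma_stt = 0.000000, Gamma_tss = -0.514399, Gamma_tst = 0.000000, Gamma_ttt = 0.000000; k2 = (-0.253570, 2.002404, -0.048520, 0.033075)
  k3: at (s, t) = (0.981102, 0.400100), (ds/dtau, dt/dtau) = (-0.253584, 2.002419); Gamma_sss = 0.754620, Gamma_sst = 0.000000, Gamma_stt = 0.000000, Gamma_tss = -0.514422, Gamma_tst = 0.000000, Gamma_ttt = 0.000000; k3 = (-0.253584, 2.002419, -0.048526, 0.033080)
  k4: at (s, t) = (0.974762, 0.450161), (ds/dtau, dt/dtau) = (-0.254797, 2.003246); Gamma_sss = 0.756120, Gamma_sst = 0.000000, Gamma_stt = 0.000000, Gamma_tss = -0.519373, Gamma_tst = 0.000000, Gamma_ttt = 0.000000; k4 = (-0.254797, 2.003246, -0.049089, 0.033718)
  Y <- Y + (h/6)(k1 + 2k2 + 2k3 + k4): s = 0.9748, t = 0.4502, ds/dtau = -0.2548, dt/dtau = 2.0032
step 3:
  k1: at (s, t) = (0.974762, 0.450160), (ds/dtau, dt/dtau) = (-0.254797, 2.003246); Gamma_sss = 0.756120, Gamma_sst = 0.000000, Gamma_stt = 0.000000, Gamma_tss = -0.519372, Gamma_tst = 0.000000, Gamma_ttt = 0.000000; k1 = (-0.254797, 2.003246, -0.049088, 0.033718)
  k2: at (s, t) = (0.968392, 0.500241), (ds/dtau, dt/dtau) = (-0.256024, 2.004089); Gamma_sss = 0.757600, Gamma_sst = 0.000000, Gamma_stt = 0.000000, Gamma_tss = -0.524405, Gamma_tst = 0.000000, Gamma_ttt = 0.000000; k2 = (-0.256024, 2.004089, -0.049659, 0.034374)
  k3: at (s, t) = (0.968361, 0.500262), (ds/dtau, dt/dtau) = (-0.256039, 2.004106); Gamma_sss = 0.757607, Gamma_sst = 0.000000, Gamma_stt = 0.000000, Gamma_tss = -0.524429, Gamma_tst = 0.000000, Gamma_ttt = 0.000000; k3 = (-0.256039, 2.004106, -0.049666, 0.034379)
  k4: at (s, t) = (0.961960, 0.550366), (ds/dtau, dt/dtau) = (-0.257280, 2.004965); Gamma_sss = 0.759066, Gamma_sst = 0.000000, Gamma_stt = 0.000000, Gamma_tss = -0.529545, Gamma_tst = 0.000000, Gamma_ttt = 0.000000; k4 = (-0.257280, 2.004965, -0.050245, 0.035052)
  Y <- Y + (h/6)(k1 + 2k2 + 2k3 + k4): s = 0.9620, t = 0.5504, ds/dtau = -0.2573, dt/dtau = 2.0050
step 4:
  k1: at (s, t) = (0.961960, 0.550365), (ds/dtau, dt/dtau) = (-0.257280, 2.004965); Gamma_sss = 0.759066, Gamma_sst = 0.000000, Gamma_stt = 0.000000, Gamma_tss = -0.529545, Gamma_tst = 0.000000, Gamma_ttt = 0.000000; k1 = (-0.257280, 2.004965, -0.050245, 0.035052)
  k2: at (s, t) = (0.955528, 0.600489), (ds/dtau, dt/dtau) = (-0.258536, 2.005842); Gamma_sss = 0.760502, Gamma_sst = 0.000000, Gamma_stt = 0.000000, Gamma_tss = -0.534746, Gamma_tst = 0.000000, Gamma_ttt = 0.000000; k2 = (-0.258536, 2.005842, -0.050833, 0.035743)
  k3: at (s, t) = (0.955497, 0.600511), (ds/dtau, dt/dtau) = (-0.258551, 2.005859); Gamma_sss = 0.760509, Gamma_sst = 0.000000, Gamma_stt = 0.000000, Gamma_tss = -0.534772, Gamma_tst = 0.000000, Gamma_ttt = 0.000000; k3 = (-0.258551, 2.005859, -0.050839, 0.035749)
  k4: at (s, t) = (0.949033, 0.650658), (ds/dtau, dt/dtau) = (-0.259822, 2.006753); Gamma_sss = 0.761921, Gamma_sst = 0.000000, Gamma_stt = 0.000000, Gamma_tss = -0.540061, Gamma_tst = 0.000000, Gamma_ttt = 0.000000; k4 = (-0.259822, 2.006753, -0.051435, 0.036458)
  Y <- Y + (h/6)(k1 + 2k2 + 2k3 + k4): s = 0.9490, t = 0.6507, ds/dtau = -0.2598, dt/dtau = 2.0068


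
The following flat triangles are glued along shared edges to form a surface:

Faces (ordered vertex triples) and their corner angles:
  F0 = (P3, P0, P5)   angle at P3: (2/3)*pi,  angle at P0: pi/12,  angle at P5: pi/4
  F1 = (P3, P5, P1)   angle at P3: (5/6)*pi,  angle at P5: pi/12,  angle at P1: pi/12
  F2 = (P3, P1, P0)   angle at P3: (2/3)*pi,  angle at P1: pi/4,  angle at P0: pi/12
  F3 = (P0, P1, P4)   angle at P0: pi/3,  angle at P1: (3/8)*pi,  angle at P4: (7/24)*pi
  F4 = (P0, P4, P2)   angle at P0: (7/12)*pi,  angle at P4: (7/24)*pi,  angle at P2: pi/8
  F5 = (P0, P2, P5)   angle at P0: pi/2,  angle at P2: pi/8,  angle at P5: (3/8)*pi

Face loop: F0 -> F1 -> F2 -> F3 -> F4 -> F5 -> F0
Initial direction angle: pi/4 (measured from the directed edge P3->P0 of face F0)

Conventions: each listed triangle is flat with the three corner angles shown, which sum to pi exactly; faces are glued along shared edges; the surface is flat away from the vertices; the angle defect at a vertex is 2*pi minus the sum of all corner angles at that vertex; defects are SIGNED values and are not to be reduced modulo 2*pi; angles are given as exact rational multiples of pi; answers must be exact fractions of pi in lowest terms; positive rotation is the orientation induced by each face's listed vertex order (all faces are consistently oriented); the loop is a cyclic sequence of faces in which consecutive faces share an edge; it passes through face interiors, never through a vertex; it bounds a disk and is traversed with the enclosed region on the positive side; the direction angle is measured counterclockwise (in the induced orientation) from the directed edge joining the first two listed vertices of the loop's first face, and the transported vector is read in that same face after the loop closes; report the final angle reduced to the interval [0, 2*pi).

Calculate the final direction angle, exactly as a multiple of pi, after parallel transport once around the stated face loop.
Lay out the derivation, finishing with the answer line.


enclosed vertex P0: corner angles sum to (19/12)*pi, defect = 2*pi - (19/12)*pi = (5/12)*pi
enclosed vertex P3: corner angles sum to (13/6)*pi, defect = 2*pi - (13/6)*pi = -pi/6
the final direction is the initial angle plus the enclosed defects, taken mod 2*pi in the induced orientation
final angle = pi/4 + pi/4 = pi/2 (mod 2*pi)

Answer: final direction angle = pi/2


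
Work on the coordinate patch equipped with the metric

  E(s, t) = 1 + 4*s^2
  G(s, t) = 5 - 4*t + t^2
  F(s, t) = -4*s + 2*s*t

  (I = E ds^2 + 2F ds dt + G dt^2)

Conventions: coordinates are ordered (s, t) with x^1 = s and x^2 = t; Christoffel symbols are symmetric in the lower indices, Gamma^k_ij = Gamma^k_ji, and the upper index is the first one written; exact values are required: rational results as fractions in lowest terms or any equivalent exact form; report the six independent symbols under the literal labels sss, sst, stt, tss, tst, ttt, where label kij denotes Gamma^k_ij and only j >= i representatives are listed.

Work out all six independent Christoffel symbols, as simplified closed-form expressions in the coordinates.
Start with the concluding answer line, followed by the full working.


Answer: Gamma_sss = 4*s/(4*s^2 + t^2 - 4*t + 5), Gamma_sst = 0, Gamma_stt = 2*s/(4*s^2 + t^2 - 4*t + 5), Gamma_tss = (2*t - 4)/(4*s^2 + t^2 - 4*t + 5), Gamma_tst = 0, Gamma_ttt = (t - 2)/(4*s^2 + t^2 - 4*t + 5)

E = 1 + 4*s^2; F = -4*s + 2*s*t; G = 5 - 4*t + t^2
Gamma^k_ij = (1/2) g^{kl} (d_i g_jl + d_j g_il - d_l g_ij), with g^inv = (1/(EG-F^2)) [[G, -F], [-F, E]]
first partials: E_s = 8*s, E_t = 0, F_s = -4 + 2*t, F_t = 2*s, G_s = 0, G_t = -4 + 2*t
D = EG - F^2 = 5 - 4*t + t^2 + 4*s^2
expanded: Gamma^s_ss = (G E_s - 2F F_s + F E_t)/(2D), Gamma^s_st = (G E_t - F G_s)/(2D), Gamma^s_tt = (2G F_t - G G_s - F G_t)/(2D), Gamma^t_ss = (2E F_s - E E_t - F E_s)/(2D), Gamma^t_st = (E G_s - F E_t)/(2D), Gamma^t_tt = (E G_t - 2F F_t + F G_s)/(2D); substitute and cancel common factors


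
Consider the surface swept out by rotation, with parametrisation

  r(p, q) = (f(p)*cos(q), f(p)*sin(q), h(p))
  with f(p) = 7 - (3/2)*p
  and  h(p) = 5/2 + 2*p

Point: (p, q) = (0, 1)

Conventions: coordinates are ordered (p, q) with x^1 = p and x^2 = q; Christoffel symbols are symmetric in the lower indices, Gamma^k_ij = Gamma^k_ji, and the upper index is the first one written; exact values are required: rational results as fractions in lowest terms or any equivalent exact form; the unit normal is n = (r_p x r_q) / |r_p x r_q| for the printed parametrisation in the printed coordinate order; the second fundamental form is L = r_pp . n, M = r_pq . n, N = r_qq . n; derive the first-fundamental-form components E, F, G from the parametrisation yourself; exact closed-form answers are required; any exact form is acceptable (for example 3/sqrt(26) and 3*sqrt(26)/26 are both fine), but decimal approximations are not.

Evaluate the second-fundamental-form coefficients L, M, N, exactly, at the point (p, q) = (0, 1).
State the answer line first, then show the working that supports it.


Answer: L = 0, M = 0, N = 28/5

f = 7, f' = -3/2, f'' = 0, h' = 2, h'' = 0
E = 25/4, F = 0, G = 49; answer radicand W^2 = 25/4
unnormalised second-form numerators: l = 0, m = 0, n = 14; L = l/sqrt(25/4), and similarly M = m/sqrt(W^2), N = n/sqrt(W^2)
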